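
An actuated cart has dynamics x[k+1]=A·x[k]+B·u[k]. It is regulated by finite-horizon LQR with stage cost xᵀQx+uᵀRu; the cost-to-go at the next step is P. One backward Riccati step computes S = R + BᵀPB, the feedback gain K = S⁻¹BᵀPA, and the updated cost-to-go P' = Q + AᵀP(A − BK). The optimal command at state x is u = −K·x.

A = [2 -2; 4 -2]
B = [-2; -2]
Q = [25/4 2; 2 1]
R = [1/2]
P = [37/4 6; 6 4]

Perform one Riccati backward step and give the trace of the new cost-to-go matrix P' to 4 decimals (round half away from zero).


BᵀP = [-30.5000 -20.0000]
S = R + BᵀPB = [1/2] + [101.0000] = [101.5000]
BᵀPA = [-141.0000 101.0000]
K = S⁻¹·BᵀPA = [-1.3892 0.9951]
A−BK = [-0.7783 -0.0099; 1.2217 -0.0099]
AᵀP(A−BK) = [1.1281 -0.6946; -0.6946 0.4975]
P' = Q + AᵀP(A−BK) = [7.3781 1.3054; 1.3054 1.4975]
tr(P') = 8.8756

8.8756


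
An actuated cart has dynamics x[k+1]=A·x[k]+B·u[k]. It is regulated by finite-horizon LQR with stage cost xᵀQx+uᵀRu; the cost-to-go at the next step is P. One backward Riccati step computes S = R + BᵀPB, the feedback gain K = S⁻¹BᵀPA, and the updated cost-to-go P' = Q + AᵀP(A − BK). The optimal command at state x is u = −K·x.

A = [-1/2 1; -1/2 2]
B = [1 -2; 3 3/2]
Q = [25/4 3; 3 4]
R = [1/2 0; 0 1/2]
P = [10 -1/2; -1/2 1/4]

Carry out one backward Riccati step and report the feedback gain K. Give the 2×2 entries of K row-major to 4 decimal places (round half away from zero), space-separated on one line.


-0.2070 0.6351 0.1417 -0.1689

BᵀP = [8.5000 0.2500; -20.7500 1.3750]
S = R + BᵀPB = [1/2 0; 0 1/2] + [9.2500 -16.6250; -16.6250 43.5625] = [9.7500 -16.6250; -16.6250 44.0625]
BᵀPA = [-4.3750 9.0000; 9.6875 -18.0000]
K = S⁻¹·BᵀPA = [-0.2070 0.6351; 0.1417 -0.1689]
A−BK = [-0.0095 0.0271; -0.0916 0.3480]
AᵀP(A−BK) = [0.0336 -0.0854; -0.0854 0.2441]
P' = Q + AᵀP(A−BK) = [6.2836 2.9146; 2.9146 4.2441]
tr(P') = 10.5277


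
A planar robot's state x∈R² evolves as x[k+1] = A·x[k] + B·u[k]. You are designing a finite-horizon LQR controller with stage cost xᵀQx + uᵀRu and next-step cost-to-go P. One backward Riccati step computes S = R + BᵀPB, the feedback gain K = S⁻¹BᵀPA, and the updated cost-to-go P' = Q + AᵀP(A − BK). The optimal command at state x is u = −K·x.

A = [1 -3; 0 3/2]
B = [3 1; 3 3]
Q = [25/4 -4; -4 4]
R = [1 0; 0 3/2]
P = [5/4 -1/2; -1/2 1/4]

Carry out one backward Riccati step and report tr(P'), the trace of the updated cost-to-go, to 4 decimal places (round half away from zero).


14.9524

BᵀP = [2.2500 -0.7500; -0.2500 0.2500]
S = R + BᵀPB = [1 0; 0 3/2] + [4.5000 0.0000; 0.0000 0.5000] = [5.5000 0.0000; 0.0000 2.0000]
BᵀPA = [2.2500 -7.8750; -0.2500 1.1250]
K = S⁻¹·BᵀPA = [0.4091 -1.4318; -0.1250 0.5625]
A−BK = [-0.1023 0.7330; -0.8523 4.1080]
AᵀP(A−BK) = [0.2983 -1.1378; -1.1378 4.4041]
P' = Q + AᵀP(A−BK) = [6.5483 -5.1378; -5.1378 8.4041]
tr(P') = 14.9524


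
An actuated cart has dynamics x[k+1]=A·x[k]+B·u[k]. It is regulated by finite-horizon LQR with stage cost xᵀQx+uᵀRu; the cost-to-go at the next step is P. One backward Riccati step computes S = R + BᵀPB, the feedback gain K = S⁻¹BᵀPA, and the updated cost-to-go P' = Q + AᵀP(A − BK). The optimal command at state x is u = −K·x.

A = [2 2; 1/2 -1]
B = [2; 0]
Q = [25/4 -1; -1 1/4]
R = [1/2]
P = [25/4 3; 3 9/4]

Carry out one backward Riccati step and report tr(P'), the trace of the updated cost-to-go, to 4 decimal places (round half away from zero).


8.4105

BᵀP = [12.5000 6.0000]
S = R + BᵀPB = [1/2] + [25.0000] = [25.5000]
BᵀPA = [28.0000 19.0000]
K = S⁻¹·BᵀPA = [1.0980 0.7451]
A−BK = [-0.1961 0.5098; 0.5000 -1.0000]
AᵀP(A−BK) = [0.8174 0.0123; 0.0123 1.0931]
P' = Q + AᵀP(A−BK) = [7.0674 -0.9877; -0.9877 1.3431]
tr(P') = 8.4105


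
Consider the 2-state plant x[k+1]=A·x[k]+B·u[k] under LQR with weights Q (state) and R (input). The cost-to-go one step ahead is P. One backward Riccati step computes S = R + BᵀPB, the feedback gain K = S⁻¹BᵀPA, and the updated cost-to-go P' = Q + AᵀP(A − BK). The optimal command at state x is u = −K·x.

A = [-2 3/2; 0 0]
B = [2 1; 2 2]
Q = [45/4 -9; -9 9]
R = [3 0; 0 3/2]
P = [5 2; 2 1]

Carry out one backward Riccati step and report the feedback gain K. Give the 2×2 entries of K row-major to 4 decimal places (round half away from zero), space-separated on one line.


-0.4184 0.3138 -0.3849 0.2887

BᵀP = [14.0000 6.0000; 9.0000 4.0000]
S = R + BᵀPB = [3 0; 0 3/2] + [40.0000 26.0000; 26.0000 17.0000] = [43.0000 26.0000; 26.0000 18.5000]
BᵀPA = [-28.0000 21.0000; -18.0000 13.5000]
K = S⁻¹·BᵀPA = [-0.4184 0.3138; -0.3849 0.2887]
A−BK = [-0.7782 0.5837; 1.6067 -1.2050]
AᵀP(A−BK) = [1.3556 -1.0167; -1.0167 0.7626]
P' = Q + AᵀP(A−BK) = [12.6056 -10.0167; -10.0167 9.7626]
tr(P') = 22.3682


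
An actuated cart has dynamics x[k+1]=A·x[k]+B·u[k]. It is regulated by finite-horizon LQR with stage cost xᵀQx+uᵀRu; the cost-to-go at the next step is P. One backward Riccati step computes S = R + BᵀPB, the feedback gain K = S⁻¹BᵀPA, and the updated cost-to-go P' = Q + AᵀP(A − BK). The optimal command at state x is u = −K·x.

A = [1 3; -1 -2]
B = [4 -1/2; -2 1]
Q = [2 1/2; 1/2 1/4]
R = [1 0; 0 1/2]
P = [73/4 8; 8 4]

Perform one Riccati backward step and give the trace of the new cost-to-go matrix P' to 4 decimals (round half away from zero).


BᵀP = [57.0000 24.0000; -1.1250 0.0000]
S = R + BᵀPB = [1 0; 0 1/2] + [180.0000 -4.5000; -4.5000 0.5625] = [181.0000 -4.5000; -4.5000 1.0625]
BᵀPA = [33.0000 123.0000; -1.1250 -3.3750]
K = S⁻¹·BᵀPA = [0.1744 0.6713; -0.3204 -0.3335]
A−BK = [0.1424 0.1482; -0.3309 -0.3240]
AᵀP(A−BK) = [0.1359 0.2230; 0.2230 0.5587]
P' = Q + AᵀP(A−BK) = [2.1359 0.7230; 0.7230 0.8087]
tr(P') = 2.9445

2.9445


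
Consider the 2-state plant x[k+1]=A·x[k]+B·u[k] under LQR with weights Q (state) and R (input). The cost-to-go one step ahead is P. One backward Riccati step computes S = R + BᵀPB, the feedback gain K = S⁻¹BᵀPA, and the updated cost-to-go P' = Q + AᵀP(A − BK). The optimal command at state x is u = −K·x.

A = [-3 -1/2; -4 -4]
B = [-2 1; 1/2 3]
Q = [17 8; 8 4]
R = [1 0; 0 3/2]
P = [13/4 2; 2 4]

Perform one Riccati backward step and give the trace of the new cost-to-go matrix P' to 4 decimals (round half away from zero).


27.1151

BᵀP = [-5.5000 -2.0000; 9.2500 14.0000]
S = R + BᵀPB = [1 0; 0 3/2] + [10.0000 -11.5000; -11.5000 51.2500] = [11.0000 -11.5000; -11.5000 52.7500]
BᵀPA = [24.5000 10.7500; -83.7500 -60.6250]
K = S⁻¹·BᵀPA = [0.7349 -0.2905; -1.4275 -1.2126]
A−BK = [-0.1027 0.1317; -0.0851 -0.2169]
AᵀP(A−BK) = [3.6948 2.4350; 2.4350 2.4203]
P' = Q + AᵀP(A−BK) = [20.6948 10.4350; 10.4350 6.4203]
tr(P') = 27.1151


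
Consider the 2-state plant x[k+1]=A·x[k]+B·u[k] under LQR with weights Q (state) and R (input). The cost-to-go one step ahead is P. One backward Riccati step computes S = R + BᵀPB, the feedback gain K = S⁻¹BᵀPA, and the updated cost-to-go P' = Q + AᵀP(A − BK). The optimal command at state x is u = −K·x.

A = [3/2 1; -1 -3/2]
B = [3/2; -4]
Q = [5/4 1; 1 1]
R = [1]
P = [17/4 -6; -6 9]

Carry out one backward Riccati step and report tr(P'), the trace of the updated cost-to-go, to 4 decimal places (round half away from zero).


BᵀP = [30.3750 -45.0000]
S = R + BᵀPB = [1] + [225.5625] = [226.5625]
BᵀPA = [90.5625 97.8750]
K = S⁻¹·BᵀPA = [0.3997 0.4320]
A−BK = [0.9004 0.3520; 0.5989 0.2280]
AᵀP(A−BK) = [0.3625 0.2520; 0.2520 0.2180]
P' = Q + AᵀP(A−BK) = [1.6125 1.2520; 1.2520 1.2180]
tr(P') = 2.8305

2.8305


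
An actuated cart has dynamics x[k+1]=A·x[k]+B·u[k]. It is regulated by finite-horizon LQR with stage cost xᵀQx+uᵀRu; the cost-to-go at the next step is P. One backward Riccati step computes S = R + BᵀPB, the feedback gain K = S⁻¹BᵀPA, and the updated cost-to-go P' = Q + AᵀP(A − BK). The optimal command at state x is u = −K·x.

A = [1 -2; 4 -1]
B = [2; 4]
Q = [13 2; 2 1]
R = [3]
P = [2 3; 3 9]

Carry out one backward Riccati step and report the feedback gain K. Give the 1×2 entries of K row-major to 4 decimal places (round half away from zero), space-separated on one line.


BᵀP = [16.0000 42.0000]
S = R + BᵀPB = [3] + [200.0000] = [203.0000]
BᵀPA = [184.0000 -74.0000]
K = S⁻¹·BᵀPA = [0.9064 -0.3645]
A−BK = [-0.8128 -1.2709; 0.3744 0.4581]
AᵀP(A−BK) = [3.2217 0.0739; 0.0739 2.0246]
P' = Q + AᵀP(A−BK) = [16.2217 2.0739; 2.0739 3.0246]
tr(P') = 19.2463

0.9064 -0.3645


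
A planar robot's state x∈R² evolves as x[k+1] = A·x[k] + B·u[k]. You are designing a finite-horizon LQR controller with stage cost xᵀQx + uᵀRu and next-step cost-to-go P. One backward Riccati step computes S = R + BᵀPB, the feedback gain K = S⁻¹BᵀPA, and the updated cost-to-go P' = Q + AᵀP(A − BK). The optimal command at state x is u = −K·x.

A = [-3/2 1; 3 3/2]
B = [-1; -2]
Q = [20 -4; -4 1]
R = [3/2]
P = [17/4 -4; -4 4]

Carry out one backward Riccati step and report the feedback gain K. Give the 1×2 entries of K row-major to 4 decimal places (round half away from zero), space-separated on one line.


BᵀP = [3.7500 -4.0000]
S = R + BᵀPB = [3/2] + [4.2500] = [5.7500]
BᵀPA = [-17.6250 -2.2500]
K = S⁻¹·BᵀPA = [-3.0652 -0.3913]
A−BK = [-4.5652 0.6087; -3.1304 0.7174]
AᵀP(A−BK) = [27.5380 1.7283; 1.7283 0.3696]
P' = Q + AᵀP(A−BK) = [47.5380 -2.2717; -2.2717 1.3696]
tr(P') = 48.9076

-3.0652 -0.3913


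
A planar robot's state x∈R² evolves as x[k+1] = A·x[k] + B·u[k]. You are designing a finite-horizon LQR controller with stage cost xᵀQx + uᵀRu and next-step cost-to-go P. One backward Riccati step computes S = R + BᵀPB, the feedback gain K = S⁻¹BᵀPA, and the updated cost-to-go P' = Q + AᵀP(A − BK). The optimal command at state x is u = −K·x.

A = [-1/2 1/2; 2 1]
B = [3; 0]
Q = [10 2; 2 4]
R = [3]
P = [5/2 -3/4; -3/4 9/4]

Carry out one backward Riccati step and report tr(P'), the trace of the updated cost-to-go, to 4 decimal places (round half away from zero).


24.4926

BᵀP = [7.5000 -2.2500]
S = R + BᵀPB = [3] + [22.5000] = [25.5000]
BᵀPA = [-8.2500 1.5000]
K = S⁻¹·BᵀPA = [-0.3235 0.0588]
A−BK = [0.4706 0.3235; 2.0000 1.0000]
AᵀP(A−BK) = [8.4559 3.9853; 3.9853 2.0368]
P' = Q + AᵀP(A−BK) = [18.4559 5.9853; 5.9853 6.0368]
tr(P') = 24.4926


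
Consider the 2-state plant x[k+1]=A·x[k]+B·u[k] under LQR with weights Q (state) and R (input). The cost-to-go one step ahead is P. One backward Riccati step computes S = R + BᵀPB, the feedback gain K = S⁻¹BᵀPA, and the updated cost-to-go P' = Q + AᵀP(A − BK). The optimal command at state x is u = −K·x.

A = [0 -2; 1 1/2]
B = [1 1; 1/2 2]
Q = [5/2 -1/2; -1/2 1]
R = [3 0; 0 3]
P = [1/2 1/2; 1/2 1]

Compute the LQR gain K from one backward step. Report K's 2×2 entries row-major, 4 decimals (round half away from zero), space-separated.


0.0800 -0.1429 0.2400 -0.1429

BᵀP = [0.7500 1.0000; 1.5000 2.5000]
S = R + BᵀPB = [3 0; 0 3] + [1.2500 2.7500; 2.7500 6.5000] = [4.2500 2.7500; 2.7500 9.5000]
BᵀPA = [1.0000 -1.0000; 2.5000 -1.7500]
K = S⁻¹·BᵀPA = [0.0800 -0.1429; 0.2400 -0.1429]
A−BK = [-0.3200 -1.7143; 0.4800 0.8571]
AᵀP(A−BK) = [0.3200 0.0000; 0.0000 0.8571]
P' = Q + AᵀP(A−BK) = [2.8200 -0.5000; -0.5000 1.8571]
tr(P') = 4.6771


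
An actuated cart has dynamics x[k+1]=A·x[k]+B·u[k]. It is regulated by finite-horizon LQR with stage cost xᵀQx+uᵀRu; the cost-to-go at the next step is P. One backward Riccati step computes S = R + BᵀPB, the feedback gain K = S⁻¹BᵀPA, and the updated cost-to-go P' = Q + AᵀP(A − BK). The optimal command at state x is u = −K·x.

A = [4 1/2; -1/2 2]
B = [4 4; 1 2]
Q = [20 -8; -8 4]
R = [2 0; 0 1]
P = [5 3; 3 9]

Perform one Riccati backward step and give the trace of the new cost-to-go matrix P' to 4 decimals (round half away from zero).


38.0098

BᵀP = [23.0000 21.0000; 26.0000 30.0000]
S = R + BᵀPB = [2 0; 0 1] + [113.0000 134.0000; 134.0000 164.0000] = [115.0000 134.0000; 134.0000 165.0000]
BᵀPA = [81.5000 53.5000; 89.0000 73.0000]
K = S⁻¹·BᵀPA = [1.4931 -0.9367; -0.6732 1.2031]
A−BK = [0.7203 -0.5658; -0.6467 0.5304]
AᵀP(A−BK) = [8.4755 -6.4882; -6.4882 5.5343]
P' = Q + AᵀP(A−BK) = [28.4755 -14.4882; -14.4882 9.5343]
tr(P') = 38.0098


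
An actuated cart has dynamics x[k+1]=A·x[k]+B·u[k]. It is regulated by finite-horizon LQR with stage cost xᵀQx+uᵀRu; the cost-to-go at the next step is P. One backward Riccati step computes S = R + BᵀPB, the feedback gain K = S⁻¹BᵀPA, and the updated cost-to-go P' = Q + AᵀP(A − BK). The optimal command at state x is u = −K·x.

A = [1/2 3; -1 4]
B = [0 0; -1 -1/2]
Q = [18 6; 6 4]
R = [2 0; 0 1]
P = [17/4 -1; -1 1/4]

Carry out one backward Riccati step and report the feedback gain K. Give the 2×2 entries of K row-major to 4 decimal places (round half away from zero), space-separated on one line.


BᵀP = [1.0000 -0.2500; 0.5000 -0.1250]
S = R + BᵀPB = [2 0; 0 1] + [0.2500 0.1250; 0.1250 0.0625] = [2.2500 0.1250; 0.1250 1.0625]
BᵀPA = [0.7500 2.0000; 0.3750 1.0000]
K = S⁻¹·BᵀPA = [0.3158 0.8421; 0.3158 0.8421]
A−BK = [0.5000 3.0000; -0.5263 5.2632]
AᵀP(A−BK) = [1.9572 5.4276; 5.4276 15.7237]
P' = Q + AᵀP(A−BK) = [19.9572 11.4276; 11.4276 19.7237]
tr(P') = 39.6809

0.3158 0.8421 0.3158 0.8421


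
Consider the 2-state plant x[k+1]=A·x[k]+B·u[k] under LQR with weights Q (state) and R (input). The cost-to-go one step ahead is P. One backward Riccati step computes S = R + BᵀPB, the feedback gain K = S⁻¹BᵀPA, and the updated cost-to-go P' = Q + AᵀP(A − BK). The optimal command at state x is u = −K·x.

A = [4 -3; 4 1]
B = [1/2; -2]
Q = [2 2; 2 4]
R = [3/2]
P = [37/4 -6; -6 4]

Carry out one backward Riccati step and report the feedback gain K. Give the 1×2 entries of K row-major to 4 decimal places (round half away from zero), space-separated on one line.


0.7073 -1.9136

BᵀP = [16.6250 -11.0000]
S = R + BᵀPB = [3/2] + [30.3125] = [31.8125]
BᵀPA = [22.5000 -60.8750]
K = S⁻¹·BᵀPA = [0.7073 -1.9136]
A−BK = [3.6464 -2.0432; 5.4145 -2.8271]
AᵀP(A−BK) = [4.0864 -3.9450; -3.9450 6.7623]
P' = Q + AᵀP(A−BK) = [6.0864 -1.9450; -1.9450 10.7623]
tr(P') = 16.8487


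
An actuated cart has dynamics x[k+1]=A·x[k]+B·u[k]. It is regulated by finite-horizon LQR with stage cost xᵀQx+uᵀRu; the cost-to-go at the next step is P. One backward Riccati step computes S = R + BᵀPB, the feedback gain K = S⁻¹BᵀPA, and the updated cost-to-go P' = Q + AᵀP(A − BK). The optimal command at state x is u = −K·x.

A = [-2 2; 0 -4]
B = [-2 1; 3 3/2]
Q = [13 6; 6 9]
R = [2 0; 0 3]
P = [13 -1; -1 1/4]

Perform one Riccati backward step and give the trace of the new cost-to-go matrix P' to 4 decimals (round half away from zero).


BᵀP = [-29.0000 2.7500; 11.5000 -0.6250]
S = R + BᵀPB = [2 0; 0 3] + [66.2500 -24.8750; -24.8750 10.5625] = [68.2500 -24.8750; -24.8750 13.5625]
BᵀPA = [58.0000 -69.0000; -23.0000 25.5000]
K = S⁻¹·BᵀPA = [0.6990 -0.9825; -0.4138 0.0782]
A−BK = [-0.1882 -0.0432; -1.4762 -1.1699]
AᵀP(A−BK) = [1.9405 -1.2171; -1.2171 2.2143]
P' = Q + AᵀP(A−BK) = [14.9405 4.7829; 4.7829 11.2143]
tr(P') = 26.1548

26.1548


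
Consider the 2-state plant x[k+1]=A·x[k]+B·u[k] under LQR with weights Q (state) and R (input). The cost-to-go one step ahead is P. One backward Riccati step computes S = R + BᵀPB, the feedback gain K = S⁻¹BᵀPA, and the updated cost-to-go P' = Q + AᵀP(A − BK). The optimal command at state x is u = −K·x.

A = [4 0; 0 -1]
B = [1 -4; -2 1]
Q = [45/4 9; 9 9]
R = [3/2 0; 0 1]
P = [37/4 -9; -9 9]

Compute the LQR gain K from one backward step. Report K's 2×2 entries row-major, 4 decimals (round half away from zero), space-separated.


0.0857 0.1678 -0.7493 -0.0965

BᵀP = [27.2500 -27.0000; -46.0000 45.0000]
S = R + BᵀPB = [3/2 0; 0 1] + [81.2500 -136.0000; -136.0000 229.0000] = [82.7500 -136.0000; -136.0000 230.0000]
BᵀPA = [109.0000 27.0000; -184.0000 -45.0000]
K = S⁻¹·BᵀPA = [0.0857 0.1678; -0.7493 -0.0965]
A−BK = [0.9171 -0.5536; 0.9208 -0.5680]
AᵀP(A−BK) = [0.7829 -0.0336; -0.0336 0.1300]
P' = Q + AᵀP(A−BK) = [12.0329 8.9664; 8.9664 9.1300]
tr(P') = 21.1629


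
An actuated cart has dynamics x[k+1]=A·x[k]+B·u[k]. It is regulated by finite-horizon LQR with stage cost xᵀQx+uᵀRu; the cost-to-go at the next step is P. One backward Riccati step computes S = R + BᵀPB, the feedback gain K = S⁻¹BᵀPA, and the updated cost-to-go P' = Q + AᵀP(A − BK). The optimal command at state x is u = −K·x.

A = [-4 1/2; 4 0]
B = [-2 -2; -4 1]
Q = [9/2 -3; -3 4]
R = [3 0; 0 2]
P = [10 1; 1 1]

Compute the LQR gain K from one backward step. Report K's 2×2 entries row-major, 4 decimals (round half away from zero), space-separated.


-0.1860 -0.0594 2.0465 -0.1796

BᵀP = [-24.0000 -6.0000; -19.0000 -1.0000]
S = R + BᵀPB = [3 0; 0 2] + [72.0000 42.0000; 42.0000 37.0000] = [75.0000 42.0000; 42.0000 39.0000]
BᵀPA = [72.0000 -12.0000; 72.0000 -9.5000]
K = S⁻¹·BᵀPA = [-0.1860 -0.0594; 2.0465 -0.1796]
A−BK = [-0.2791 0.0220; 1.2093 -0.0581]
AᵀP(A−BK) = [10.0465 -0.7907; -0.7907 0.0807]
P' = Q + AᵀP(A−BK) = [14.5465 -3.7907; -3.7907 4.0807]
tr(P') = 18.6273


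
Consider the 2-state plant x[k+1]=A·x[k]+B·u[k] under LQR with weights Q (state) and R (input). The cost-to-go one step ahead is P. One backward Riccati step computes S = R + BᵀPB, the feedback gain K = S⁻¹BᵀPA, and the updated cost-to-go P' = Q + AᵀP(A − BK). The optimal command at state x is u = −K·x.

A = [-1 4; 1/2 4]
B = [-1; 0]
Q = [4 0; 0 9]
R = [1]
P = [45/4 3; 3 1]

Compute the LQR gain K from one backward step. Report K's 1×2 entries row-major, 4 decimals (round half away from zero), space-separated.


0.7959 -4.6531

BᵀP = [-11.2500 -3.0000]
S = R + BᵀPB = [1] + [11.2500] = [12.2500]
BᵀPA = [9.7500 -57.0000]
K = S⁻¹·BᵀPA = [0.7959 -4.6531]
A−BK = [-0.2041 -0.6531; 0.5000 4.0000]
AᵀP(A−BK) = [0.7398 -3.6327; -3.6327 26.7755]
P' = Q + AᵀP(A−BK) = [4.7398 -3.6327; -3.6327 35.7755]
tr(P') = 40.5153


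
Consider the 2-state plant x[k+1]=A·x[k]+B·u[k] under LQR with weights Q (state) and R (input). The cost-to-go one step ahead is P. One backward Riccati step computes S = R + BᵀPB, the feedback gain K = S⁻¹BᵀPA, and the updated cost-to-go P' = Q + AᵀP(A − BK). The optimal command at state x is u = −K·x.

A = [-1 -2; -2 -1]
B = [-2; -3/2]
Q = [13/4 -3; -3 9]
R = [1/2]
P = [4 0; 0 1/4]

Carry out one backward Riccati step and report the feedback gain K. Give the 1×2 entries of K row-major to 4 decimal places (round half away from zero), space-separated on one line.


0.5128 0.9597

BᵀP = [-8.0000 -0.3750]
S = R + BᵀPB = [1/2] + [16.5625] = [17.0625]
BᵀPA = [8.7500 16.3750]
K = S⁻¹·BᵀPA = [0.5128 0.9597]
A−BK = [0.0256 -0.0806; -1.2308 0.4396]
AᵀP(A−BK) = [0.5128 0.1026; 0.1026 0.5348]
P' = Q + AᵀP(A−BK) = [3.7628 -2.8974; -2.8974 9.5348]
tr(P') = 13.2976


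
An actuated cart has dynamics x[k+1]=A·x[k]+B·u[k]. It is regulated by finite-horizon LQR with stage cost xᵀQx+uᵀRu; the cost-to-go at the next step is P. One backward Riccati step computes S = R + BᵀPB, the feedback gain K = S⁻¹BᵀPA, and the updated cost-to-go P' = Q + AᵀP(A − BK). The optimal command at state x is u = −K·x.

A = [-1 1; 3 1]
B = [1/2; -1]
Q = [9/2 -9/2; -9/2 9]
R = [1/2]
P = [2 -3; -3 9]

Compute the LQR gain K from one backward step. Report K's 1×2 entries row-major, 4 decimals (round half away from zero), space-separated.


-2.7308 -0.5000

BᵀP = [4.0000 -10.5000]
S = R + BᵀPB = [1/2] + [12.5000] = [13.0000]
BᵀPA = [-35.5000 -6.5000]
K = S⁻¹·BᵀPA = [-2.7308 -0.5000]
A−BK = [0.3654 1.2500; 0.2692 0.5000]
AᵀP(A−BK) = [4.0577 1.2500; 1.2500 1.7500]
P' = Q + AᵀP(A−BK) = [8.5577 -3.2500; -3.2500 10.7500]
tr(P') = 19.3077


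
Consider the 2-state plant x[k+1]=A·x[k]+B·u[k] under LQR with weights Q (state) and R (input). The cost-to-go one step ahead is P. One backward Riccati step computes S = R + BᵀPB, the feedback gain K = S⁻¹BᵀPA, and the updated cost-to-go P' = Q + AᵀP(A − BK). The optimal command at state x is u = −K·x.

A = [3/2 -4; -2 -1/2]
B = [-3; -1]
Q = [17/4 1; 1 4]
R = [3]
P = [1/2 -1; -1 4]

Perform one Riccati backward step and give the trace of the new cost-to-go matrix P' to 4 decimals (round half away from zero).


BᵀP = [-0.5000 -1.0000]
S = R + BᵀPB = [3] + [2.5000] = [5.5000]
BᵀPA = [1.2500 2.5000]
K = S⁻¹·BᵀPA = [0.2273 0.4545]
A−BK = [2.1818 -2.6364; -1.7727 -0.0455]
AᵀP(A−BK) = [22.8409 -6.8182; -6.8182 3.8636]
P' = Q + AᵀP(A−BK) = [27.0909 -5.8182; -5.8182 7.8636]
tr(P') = 34.9545

34.9545


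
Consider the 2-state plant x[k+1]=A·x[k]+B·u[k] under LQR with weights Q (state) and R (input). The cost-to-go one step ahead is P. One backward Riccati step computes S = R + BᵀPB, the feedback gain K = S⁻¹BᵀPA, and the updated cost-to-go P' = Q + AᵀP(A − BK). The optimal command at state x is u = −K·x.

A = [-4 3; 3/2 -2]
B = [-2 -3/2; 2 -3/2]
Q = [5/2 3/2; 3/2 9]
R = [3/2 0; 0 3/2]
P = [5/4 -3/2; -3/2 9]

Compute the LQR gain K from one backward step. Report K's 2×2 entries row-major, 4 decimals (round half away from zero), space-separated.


BᵀP = [-5.5000 21.0000; 0.3750 -11.2500]
S = R + BᵀPB = [3/2 0; 0 3/2] + [53.0000 -23.2500; -23.2500 16.3125] = [54.5000 -23.2500; -23.2500 17.8125]
BᵀPA = [53.5000 -58.5000; -18.3750 23.6250]
K = S⁻¹·BᵀPA = [1.2221 -1.1453; 0.5635 -0.1687]
A−BK = [-0.7106 0.4563; -0.0988 0.0377]
AᵀP(A−BK) = [3.2249 -2.5731; -2.5731 2.2319]
P' = Q + AᵀP(A−BK) = [5.7249 -1.0731; -1.0731 11.2319]
tr(P') = 16.9567

1.2221 -1.1453 0.5635 -0.1687


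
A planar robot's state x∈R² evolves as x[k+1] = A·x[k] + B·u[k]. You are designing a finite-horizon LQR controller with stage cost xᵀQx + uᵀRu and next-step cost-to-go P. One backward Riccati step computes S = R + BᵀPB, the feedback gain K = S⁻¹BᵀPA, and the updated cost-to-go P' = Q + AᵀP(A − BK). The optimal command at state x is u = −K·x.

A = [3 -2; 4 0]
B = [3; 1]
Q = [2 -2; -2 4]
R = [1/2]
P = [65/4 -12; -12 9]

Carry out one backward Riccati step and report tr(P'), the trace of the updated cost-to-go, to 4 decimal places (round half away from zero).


BᵀP = [36.7500 -27.0000]
S = R + BᵀPB = [1/2] + [83.2500] = [83.7500]
BᵀPA = [2.2500 -73.5000]
K = S⁻¹·BᵀPA = [0.0269 -0.8776]
A−BK = [2.9194 0.6328; 3.9731 0.8776]
AᵀP(A−BK) = [2.1896 0.4746; 0.4746 0.4955]
P' = Q + AᵀP(A−BK) = [4.1896 -1.5254; -1.5254 4.4955]
tr(P') = 8.6851

8.6851


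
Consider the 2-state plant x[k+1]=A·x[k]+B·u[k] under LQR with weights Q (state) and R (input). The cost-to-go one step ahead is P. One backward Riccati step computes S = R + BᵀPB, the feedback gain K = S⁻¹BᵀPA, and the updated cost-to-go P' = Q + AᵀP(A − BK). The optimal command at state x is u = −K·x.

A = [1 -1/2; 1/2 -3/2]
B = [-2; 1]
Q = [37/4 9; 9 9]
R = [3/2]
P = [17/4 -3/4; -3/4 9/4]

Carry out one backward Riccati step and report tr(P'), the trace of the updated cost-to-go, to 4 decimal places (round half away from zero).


24.9803

BᵀP = [-9.2500 3.7500]
S = R + BᵀPB = [3/2] + [22.2500] = [23.7500]
BᵀPA = [-7.3750 -1.0000]
K = S⁻¹·BᵀPA = [-0.3105 -0.0421]
A−BK = [0.3789 -0.5842; 0.8105 -1.4579]
AᵀP(A−BK) = [1.7724 -2.8105; -2.8105 4.9579]
P' = Q + AᵀP(A−BK) = [11.0224 6.1895; 6.1895 13.9579]
tr(P') = 24.9803


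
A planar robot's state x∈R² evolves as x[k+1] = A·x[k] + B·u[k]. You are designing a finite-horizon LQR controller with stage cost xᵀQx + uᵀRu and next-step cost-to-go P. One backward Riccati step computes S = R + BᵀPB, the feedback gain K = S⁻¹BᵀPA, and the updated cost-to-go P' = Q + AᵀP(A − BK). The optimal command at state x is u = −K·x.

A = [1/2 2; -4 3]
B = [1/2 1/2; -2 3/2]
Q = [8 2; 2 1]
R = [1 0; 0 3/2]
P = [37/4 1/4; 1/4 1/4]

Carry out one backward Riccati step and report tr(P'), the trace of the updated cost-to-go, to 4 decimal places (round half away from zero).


21.5409

BᵀP = [4.1250 -0.3750; 5.0000 0.5000]
S = R + BᵀPB = [1 0; 0 3/2] + [2.8125 1.5000; 1.5000 3.2500] = [3.8125 1.5000; 1.5000 4.7500]
BᵀPA = [3.5625 7.1250; 0.5000 11.5000]
K = S⁻¹·BᵀPA = [1.0197 1.0463; -0.2167 2.0906]
A−BK = [0.0985 0.4315; -1.6355 1.9567]
AᵀP(A−BK) = [1.7882 -0.1478; -0.1478 10.7527]
P' = Q + AᵀP(A−BK) = [9.7882 1.8522; 1.8522 11.7527]
tr(P') = 21.5409


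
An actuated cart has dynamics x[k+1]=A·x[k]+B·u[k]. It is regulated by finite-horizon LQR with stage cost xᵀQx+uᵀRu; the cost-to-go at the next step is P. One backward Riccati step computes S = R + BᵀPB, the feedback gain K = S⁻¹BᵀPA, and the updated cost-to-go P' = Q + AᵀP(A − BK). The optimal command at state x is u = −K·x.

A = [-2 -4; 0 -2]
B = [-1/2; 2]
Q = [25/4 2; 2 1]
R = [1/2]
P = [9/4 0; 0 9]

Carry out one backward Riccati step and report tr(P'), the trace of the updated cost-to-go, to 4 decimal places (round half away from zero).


61.3411

BᵀP = [-1.1250 18.0000]
S = R + BᵀPB = [1/2] + [36.5625] = [37.0625]
BᵀPA = [2.2500 -31.5000]
K = S⁻¹·BᵀPA = [0.0607 -0.8499]
A−BK = [-1.9696 -4.4250; -0.1214 -0.3002]
AᵀP(A−BK) = [8.8634 19.9123; 19.9123 45.2277]
P' = Q + AᵀP(A−BK) = [15.1134 21.9123; 21.9123 46.2277]
tr(P') = 61.3411


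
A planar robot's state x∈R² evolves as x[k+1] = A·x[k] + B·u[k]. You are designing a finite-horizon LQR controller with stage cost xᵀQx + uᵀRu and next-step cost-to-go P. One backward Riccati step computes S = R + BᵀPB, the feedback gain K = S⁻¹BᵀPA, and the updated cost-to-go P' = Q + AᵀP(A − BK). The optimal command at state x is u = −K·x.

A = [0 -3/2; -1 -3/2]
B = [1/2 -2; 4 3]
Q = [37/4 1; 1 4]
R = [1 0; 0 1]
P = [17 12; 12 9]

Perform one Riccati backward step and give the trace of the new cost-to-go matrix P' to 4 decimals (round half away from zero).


14.1510

BᵀP = [56.5000 42.0000; 2.0000 3.0000]
S = R + BᵀPB = [1 0; 0 1] + [196.2500 13.0000; 13.0000 5.0000] = [197.2500 13.0000; 13.0000 6.0000]
BᵀPA = [-42.0000 -147.7500; -3.0000 -7.5000]
K = S⁻¹·BᵀPA = [-0.2100 -0.7777; -0.0451 0.4351]
A−BK = [0.0148 -0.2410; -0.0249 0.3057]
AᵀP(A−BK) = [0.0466 0.1408; 0.1408 0.8544]
P' = Q + AᵀP(A−BK) = [9.2966 1.1408; 1.1408 4.8544]
tr(P') = 14.1510


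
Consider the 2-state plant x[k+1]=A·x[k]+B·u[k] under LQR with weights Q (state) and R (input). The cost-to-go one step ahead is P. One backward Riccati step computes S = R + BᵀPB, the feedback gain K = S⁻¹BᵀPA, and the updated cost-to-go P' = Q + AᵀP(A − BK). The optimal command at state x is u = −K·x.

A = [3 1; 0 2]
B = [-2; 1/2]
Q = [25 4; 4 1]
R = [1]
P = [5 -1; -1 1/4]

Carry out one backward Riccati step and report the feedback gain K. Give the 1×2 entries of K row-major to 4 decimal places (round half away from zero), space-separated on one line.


BᵀP = [-10.5000 2.1250]
S = R + BᵀPB = [1] + [22.0625] = [23.0625]
BᵀPA = [-31.5000 -6.2500]
K = S⁻¹·BᵀPA = [-1.3659 -0.2710]
A−BK = [0.2683 0.4580; 0.6829 2.1355]
AᵀP(A−BK) = [1.9756 0.4634; 0.4634 0.3062]
P' = Q + AᵀP(A−BK) = [26.9756 4.4634; 4.4634 1.3062]
tr(P') = 28.2818

-1.3659 -0.2710


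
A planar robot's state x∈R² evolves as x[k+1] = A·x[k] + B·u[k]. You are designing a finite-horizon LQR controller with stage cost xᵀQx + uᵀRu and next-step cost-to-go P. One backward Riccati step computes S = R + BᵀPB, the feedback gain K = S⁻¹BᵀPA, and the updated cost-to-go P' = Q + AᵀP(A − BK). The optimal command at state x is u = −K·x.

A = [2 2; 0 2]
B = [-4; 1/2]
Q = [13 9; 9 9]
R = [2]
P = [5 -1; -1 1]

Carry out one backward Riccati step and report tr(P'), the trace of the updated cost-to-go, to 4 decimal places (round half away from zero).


BᵀP = [-20.5000 4.5000]
S = R + BᵀPB = [2] + [84.2500] = [86.2500]
BᵀPA = [-41.0000 -32.0000]
K = S⁻¹·BᵀPA = [-0.4754 -0.3710]
A−BK = [0.0986 0.5159; 0.2377 2.1855]
AᵀP(A−BK) = [0.5101 0.7884; 0.7884 4.1275]
P' = Q + AᵀP(A−BK) = [13.5101 9.7884; 9.7884 13.1275]
tr(P') = 26.6377

26.6377


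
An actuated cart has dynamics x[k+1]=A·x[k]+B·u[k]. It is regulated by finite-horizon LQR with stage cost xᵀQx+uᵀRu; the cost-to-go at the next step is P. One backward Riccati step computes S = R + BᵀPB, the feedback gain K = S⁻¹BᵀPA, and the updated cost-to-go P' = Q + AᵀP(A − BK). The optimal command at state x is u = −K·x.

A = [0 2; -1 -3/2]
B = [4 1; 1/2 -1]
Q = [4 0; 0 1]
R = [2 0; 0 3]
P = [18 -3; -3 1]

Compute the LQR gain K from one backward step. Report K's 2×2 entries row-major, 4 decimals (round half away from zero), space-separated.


BᵀP = [70.5000 -11.5000; 21.0000 -4.0000]
S = R + BᵀPB = [2 0; 0 3] + [276.2500 82.0000; 82.0000 25.0000] = [278.2500 82.0000; 82.0000 28.0000]
BᵀPA = [11.5000 158.2500; 4.0000 48.0000]
K = S⁻¹·BᵀPA = [-0.0056 0.4639; 0.1593 0.3557]
A−BK = [-0.1368 -0.2113; -0.8379 -1.3763]
AᵀP(A−BK) = [0.4274 0.7423; 0.7423 1.7629]
P' = Q + AᵀP(A−BK) = [4.4274 0.7423; 0.7423 2.7629]
tr(P') = 7.1903

-0.0056 0.4639 0.1593 0.3557


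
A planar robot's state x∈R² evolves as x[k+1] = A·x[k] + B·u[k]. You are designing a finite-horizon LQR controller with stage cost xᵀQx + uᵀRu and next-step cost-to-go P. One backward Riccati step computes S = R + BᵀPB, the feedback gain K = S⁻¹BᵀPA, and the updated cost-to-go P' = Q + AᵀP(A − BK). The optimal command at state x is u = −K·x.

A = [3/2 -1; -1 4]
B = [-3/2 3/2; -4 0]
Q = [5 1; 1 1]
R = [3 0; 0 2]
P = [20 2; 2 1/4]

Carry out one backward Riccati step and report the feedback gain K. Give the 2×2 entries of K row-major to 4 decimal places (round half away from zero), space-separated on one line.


-0.3003 0.0248 0.5294 -0.3529

BᵀP = [-38.0000 -4.0000; 30.0000 3.0000]
S = R + BᵀPB = [3 0; 0 2] + [73.0000 -57.0000; -57.0000 45.0000] = [76.0000 -57.0000; -57.0000 47.0000]
BᵀPA = [-53.0000 22.0000; 42.0000 -18.0000]
K = S⁻¹·BᵀPA = [-0.3003 0.0248; 0.5294 -0.3529]
A−BK = [0.2554 -0.4334; -2.2012 4.0991]
AᵀP(A−BK) = [1.0983 -0.8638; -0.8638 1.1022]
P' = Q + AᵀP(A−BK) = [6.0983 0.1362; 0.1362 2.1022]
tr(P') = 8.2005


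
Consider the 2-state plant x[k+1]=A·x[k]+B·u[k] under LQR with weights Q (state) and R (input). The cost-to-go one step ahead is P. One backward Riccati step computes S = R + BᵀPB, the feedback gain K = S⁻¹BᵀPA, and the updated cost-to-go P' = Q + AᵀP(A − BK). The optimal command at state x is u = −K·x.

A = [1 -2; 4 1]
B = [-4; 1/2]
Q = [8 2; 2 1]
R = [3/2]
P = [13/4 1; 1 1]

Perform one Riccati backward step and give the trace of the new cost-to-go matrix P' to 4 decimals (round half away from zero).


BᵀP = [-12.5000 -3.5000]
S = R + BᵀPB = [3/2] + [48.2500] = [49.7500]
BᵀPA = [-26.5000 21.5000]
K = S⁻¹·BᵀPA = [-0.5327 0.4322]
A−BK = [-1.1307 -0.2714; 4.2663 0.7839]
AᵀP(A−BK) = [13.1344 1.9523; 1.9523 0.7085]
P' = Q + AᵀP(A−BK) = [21.1344 3.9523; 3.9523 1.7085]
tr(P') = 22.8430

22.8430


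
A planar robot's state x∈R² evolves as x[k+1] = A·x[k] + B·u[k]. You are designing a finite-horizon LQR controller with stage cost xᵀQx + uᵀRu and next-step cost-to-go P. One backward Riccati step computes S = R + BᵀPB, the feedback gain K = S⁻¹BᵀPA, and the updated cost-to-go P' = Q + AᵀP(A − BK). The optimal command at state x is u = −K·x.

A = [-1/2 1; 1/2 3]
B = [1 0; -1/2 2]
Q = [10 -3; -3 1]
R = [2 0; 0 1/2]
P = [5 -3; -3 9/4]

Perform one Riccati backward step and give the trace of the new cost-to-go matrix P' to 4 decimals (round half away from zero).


BᵀP = [6.5000 -4.1250; -6.0000 4.5000]
S = R + BᵀPB = [2 0; 0 1/2] + [8.5625 -8.2500; -8.2500 9.0000] = [10.5625 -8.2500; -8.2500 9.5000]
BᵀPA = [-5.3125 -5.8750; 5.2500 7.5000]
K = S⁻¹·BᵀPA = [-0.2217 0.1878; 0.3601 0.9526]
A−BK = [-0.2783 0.8122; -0.3311 1.1888]
AᵀP(A−BK) = [0.2442 -0.1283; -0.1283 1.2091]
P' = Q + AᵀP(A−BK) = [10.2442 -3.1283; -3.1283 2.2091]
tr(P') = 12.4533

12.4533


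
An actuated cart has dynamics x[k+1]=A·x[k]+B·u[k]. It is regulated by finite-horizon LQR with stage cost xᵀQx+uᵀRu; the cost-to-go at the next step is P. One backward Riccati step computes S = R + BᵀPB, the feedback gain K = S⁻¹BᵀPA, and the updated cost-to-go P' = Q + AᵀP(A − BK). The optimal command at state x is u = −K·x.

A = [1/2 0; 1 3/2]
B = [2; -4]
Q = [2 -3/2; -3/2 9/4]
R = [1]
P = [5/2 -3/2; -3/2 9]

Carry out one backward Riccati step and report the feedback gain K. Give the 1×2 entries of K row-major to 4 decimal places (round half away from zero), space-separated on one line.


-0.1872 -0.3268

BᵀP = [11.0000 -39.0000]
S = R + BᵀPB = [1] + [178.0000] = [179.0000]
BᵀPA = [-33.5000 -58.5000]
K = S⁻¹·BᵀPA = [-0.1872 -0.3268]
A−BK = [0.8743 0.6536; 0.2514 0.1927]
AᵀP(A−BK) = [1.8554 1.4267; 1.4267 1.1313]
P' = Q + AᵀP(A−BK) = [3.8554 -0.0733; -0.0733 3.3813]
tr(P') = 7.2367


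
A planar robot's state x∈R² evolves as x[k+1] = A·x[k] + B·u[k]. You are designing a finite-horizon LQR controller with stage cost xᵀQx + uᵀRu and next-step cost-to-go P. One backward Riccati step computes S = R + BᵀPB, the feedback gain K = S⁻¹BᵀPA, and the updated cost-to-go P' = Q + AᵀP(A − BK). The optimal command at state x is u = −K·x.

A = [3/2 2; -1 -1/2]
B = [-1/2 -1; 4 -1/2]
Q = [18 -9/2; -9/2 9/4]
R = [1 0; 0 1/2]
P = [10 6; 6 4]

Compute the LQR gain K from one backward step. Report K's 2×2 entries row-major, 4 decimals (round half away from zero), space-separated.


BᵀP = [19.0000 13.0000; -13.0000 -8.0000]
S = R + BᵀPB = [1 0; 0 1/2] + [42.5000 -25.5000; -25.5000 17.0000] = [43.5000 -25.5000; -25.5000 17.5000]
BᵀPA = [15.5000 31.5000; -11.5000 -22.0000]
K = S⁻¹·BᵀPA = [-0.1982 -0.0878; -0.9459 -1.3851]
A−BK = [0.4550 0.5709; -0.6802 -0.8412]
AᵀP(A−BK) = [0.6937 0.9324; 0.9324 1.2939]
P' = Q + AᵀP(A−BK) = [18.6937 -3.5676; -3.5676 3.5439]
tr(P') = 22.2376

-0.1982 -0.0878 -0.9459 -1.3851


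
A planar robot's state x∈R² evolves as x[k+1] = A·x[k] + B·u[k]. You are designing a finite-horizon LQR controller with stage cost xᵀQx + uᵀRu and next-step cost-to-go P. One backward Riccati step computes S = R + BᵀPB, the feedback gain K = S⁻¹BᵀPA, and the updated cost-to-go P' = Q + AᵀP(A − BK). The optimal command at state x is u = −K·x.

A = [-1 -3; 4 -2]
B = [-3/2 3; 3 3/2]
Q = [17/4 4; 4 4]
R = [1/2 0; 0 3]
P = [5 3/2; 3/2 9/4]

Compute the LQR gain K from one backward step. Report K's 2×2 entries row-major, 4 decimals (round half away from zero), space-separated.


BᵀP = [-3.0000 4.5000; 17.2500 7.8750]
S = R + BᵀPB = [1/2 0; 0 3] + [18.0000 -2.2500; -2.2500 63.5625] = [18.5000 -2.2500; -2.2500 66.5625]
BᵀPA = [21.0000 0.0000; 14.2500 -67.5000]
K = S⁻¹·BᵀPA = [1.1660 -0.1238; 0.2535 -1.0183]
A−BK = [-0.0115 -0.1310; 0.1219 -0.1011]
AᵀP(A−BK) = [0.9024 -0.8889; -0.8889 3.2667]
P' = Q + AᵀP(A−BK) = [5.1524 3.1111; 3.1111 7.2667]
tr(P') = 12.4191

1.1660 -0.1238 0.2535 -1.0183


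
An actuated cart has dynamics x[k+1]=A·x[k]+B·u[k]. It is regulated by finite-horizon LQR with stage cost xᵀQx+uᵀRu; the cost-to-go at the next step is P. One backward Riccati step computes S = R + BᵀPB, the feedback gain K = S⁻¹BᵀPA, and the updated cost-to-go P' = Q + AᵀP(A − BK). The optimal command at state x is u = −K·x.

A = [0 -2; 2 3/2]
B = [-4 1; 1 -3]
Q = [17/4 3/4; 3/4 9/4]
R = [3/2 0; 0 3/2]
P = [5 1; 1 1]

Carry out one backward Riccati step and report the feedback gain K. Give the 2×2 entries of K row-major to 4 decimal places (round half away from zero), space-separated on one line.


BᵀP = [-19.0000 -3.0000; 2.0000 -2.0000]
S = R + BᵀPB = [3/2 0; 0 3/2] + [73.0000 -10.0000; -10.0000 8.0000] = [74.5000 -10.0000; -10.0000 9.5000]
BᵀPA = [-6.0000 33.5000; -4.0000 -7.0000]
K = S⁻¹·BᵀPA = [-0.1596 0.4085; -0.5891 -0.3069]
A−BK = [-0.0494 -0.0592; 0.3924 0.1709]
AᵀP(A−BK) = [0.6861 0.2234; 0.2234 0.4180]
P' = Q + AᵀP(A−BK) = [4.9361 0.9734; 0.9734 2.6680]
tr(P') = 7.6042

-0.1596 0.4085 -0.5891 -0.3069


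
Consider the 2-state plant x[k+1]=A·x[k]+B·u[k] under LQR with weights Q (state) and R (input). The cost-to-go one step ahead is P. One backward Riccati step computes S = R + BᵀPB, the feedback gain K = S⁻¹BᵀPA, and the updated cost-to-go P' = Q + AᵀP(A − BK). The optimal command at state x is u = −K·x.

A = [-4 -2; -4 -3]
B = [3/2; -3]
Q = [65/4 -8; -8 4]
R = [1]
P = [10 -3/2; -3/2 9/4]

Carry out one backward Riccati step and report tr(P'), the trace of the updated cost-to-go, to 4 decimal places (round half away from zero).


177.1725

BᵀP = [19.5000 -9.0000]
S = R + BᵀPB = [1] + [56.2500] = [57.2500]
BᵀPA = [-42.0000 -12.0000]
K = S⁻¹·BᵀPA = [-0.7336 -0.2096]
A−BK = [-2.8996 -1.6856; -6.2009 -3.6288]
AᵀP(A−BK) = [117.1878 68.1965; 68.1965 39.7347]
P' = Q + AᵀP(A−BK) = [133.4378 60.1965; 60.1965 43.7347]
tr(P') = 177.1725


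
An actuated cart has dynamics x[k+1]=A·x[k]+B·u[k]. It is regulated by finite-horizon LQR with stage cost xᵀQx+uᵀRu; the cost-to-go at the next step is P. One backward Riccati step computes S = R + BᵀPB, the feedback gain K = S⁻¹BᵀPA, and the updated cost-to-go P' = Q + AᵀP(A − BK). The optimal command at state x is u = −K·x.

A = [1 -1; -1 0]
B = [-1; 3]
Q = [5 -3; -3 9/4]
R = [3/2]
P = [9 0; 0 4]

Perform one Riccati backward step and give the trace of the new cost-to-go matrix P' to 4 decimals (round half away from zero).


18.0242

BᵀP = [-9.0000 12.0000]
S = R + BᵀPB = [3/2] + [45.0000] = [46.5000]
BᵀPA = [-21.0000 9.0000]
K = S⁻¹·BᵀPA = [-0.4516 0.1935]
A−BK = [0.5484 -0.8065; 0.3548 -0.5806]
AᵀP(A−BK) = [3.5161 -4.9355; -4.9355 7.2581]
P' = Q + AᵀP(A−BK) = [8.5161 -7.9355; -7.9355 9.5081]
tr(P') = 18.0242


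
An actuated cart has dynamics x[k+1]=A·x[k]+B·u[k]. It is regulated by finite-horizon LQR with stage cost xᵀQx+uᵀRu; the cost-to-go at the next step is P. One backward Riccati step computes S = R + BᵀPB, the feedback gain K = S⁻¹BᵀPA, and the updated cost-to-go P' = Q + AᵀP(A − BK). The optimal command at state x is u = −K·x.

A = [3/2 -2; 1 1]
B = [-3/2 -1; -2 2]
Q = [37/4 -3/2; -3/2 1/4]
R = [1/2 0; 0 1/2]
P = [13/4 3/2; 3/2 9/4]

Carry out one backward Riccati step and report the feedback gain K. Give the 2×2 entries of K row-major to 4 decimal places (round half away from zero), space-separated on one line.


-0.7751 0.5641 -0.2571 0.9886

BᵀP = [-7.8750 -6.7500; -0.2500 3.0000]
S = R + BᵀPB = [1/2 0; 0 1/2] + [25.3125 -5.6250; -5.6250 6.2500] = [25.8125 -5.6250; -5.6250 6.7500]
BᵀPA = [-18.5625 9.0000; 2.6250 3.5000]
K = S⁻¹·BᵀPA = [-0.7751 0.5641; -0.2571 0.9886]
A−BK = [0.0802 -0.1652; -0.0362 0.1510]
AᵀP(A−BK) = [0.3486 -0.3739; -0.3739 0.7130]
P' = Q + AᵀP(A−BK) = [9.5986 -1.8739; -1.8739 0.9630]
tr(P') = 10.5616


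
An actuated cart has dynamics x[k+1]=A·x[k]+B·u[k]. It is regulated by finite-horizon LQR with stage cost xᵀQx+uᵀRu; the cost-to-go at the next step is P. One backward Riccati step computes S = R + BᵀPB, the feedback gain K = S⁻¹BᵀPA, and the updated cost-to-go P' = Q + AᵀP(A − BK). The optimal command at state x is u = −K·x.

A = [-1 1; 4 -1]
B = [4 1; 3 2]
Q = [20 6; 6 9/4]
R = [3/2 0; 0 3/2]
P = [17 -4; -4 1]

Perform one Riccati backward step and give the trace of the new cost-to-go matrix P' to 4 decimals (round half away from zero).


BᵀP = [56.0000 -13.0000; 9.0000 -2.0000]
S = R + BᵀPB = [3/2 0; 0 3/2] + [185.0000 30.0000; 30.0000 5.0000] = [186.5000 30.0000; 30.0000 6.5000]
BᵀPA = [-108.0000 69.0000; -17.0000 11.0000]
K = S⁻¹·BᵀPA = [-0.6149 0.3795; 0.2226 -0.0592]
A−BK = [1.2370 -0.4588; 5.3995 -2.0200]
AᵀP(A−BK) = [2.3755 -1.0208; -1.0208 0.4660]
P' = Q + AᵀP(A−BK) = [22.3755 4.9792; 4.9792 2.7160]
tr(P') = 25.0915

25.0915
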